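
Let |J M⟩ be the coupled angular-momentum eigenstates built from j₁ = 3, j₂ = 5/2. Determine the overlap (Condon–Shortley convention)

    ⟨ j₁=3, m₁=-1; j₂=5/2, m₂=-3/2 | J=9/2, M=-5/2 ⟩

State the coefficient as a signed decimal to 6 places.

√[10·1!5!4!/11! · 2!4!1!4!2!7!] = √(92160/11)
  +(−1)^0/∏(0,1,4,1,1,3)! = 1/144  (running 1/144)
  +(−1)^1/∏(1,0,3,0,2,4)! = -1/288  (running 1/288)
⟨..|..⟩ = √(92160/11)·(1/288) = +0.317821

+0.317821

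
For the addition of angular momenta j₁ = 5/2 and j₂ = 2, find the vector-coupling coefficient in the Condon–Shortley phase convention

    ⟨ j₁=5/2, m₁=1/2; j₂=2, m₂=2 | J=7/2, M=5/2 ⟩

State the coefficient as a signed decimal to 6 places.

j₁+j₂−J=1  J+j₁−j₂=4  J−j₁+j₂=3  j₁+j₂+J+1=9
(j₁±m₁, j₂±m₂, J±M) = (3,2,4,0,6,1)
P² = 4608/7
sum k=1..1:
  [1] −1/36 = -1/36
S = -1/36
C² = P²·S² = 32/63 ; C = -0.712697

−√(32/63) = -0.712697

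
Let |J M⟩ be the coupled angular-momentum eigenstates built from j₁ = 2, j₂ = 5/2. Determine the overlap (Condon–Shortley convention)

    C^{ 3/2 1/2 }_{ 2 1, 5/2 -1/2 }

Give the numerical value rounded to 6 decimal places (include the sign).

j₁+j₂−J=3  J+j₁−j₂=1  J−j₁+j₂=2  j₁+j₂+J+1=7
(j₁±m₁, j₂±m₂, J±M) = (3,1,2,3,2,1)
P² = 48/35
sum k=0..1:
  [0] +1/12 = 1/12
  [1] −1/2 = -1/2
S = -5/12
C² = P²·S² = 5/21 ; C = -0.487950

-0.487950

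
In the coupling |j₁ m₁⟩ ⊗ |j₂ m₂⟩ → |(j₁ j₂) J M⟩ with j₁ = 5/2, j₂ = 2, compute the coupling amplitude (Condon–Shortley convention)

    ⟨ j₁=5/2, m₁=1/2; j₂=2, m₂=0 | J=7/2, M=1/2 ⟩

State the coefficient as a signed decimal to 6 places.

+0.195180  (= +√(4/105))

√[8·1!4!3!/9! · 3!2!2!2!4!3!] = √(768/35)
  +(−1)^0/∏(0,1,2,2,2,1)! = 1/8  (running 1/8)
  +(−1)^1/∏(1,0,1,1,3,2)! = -1/12  (running 1/24)
⟨..|..⟩ = √(768/35)·(1/24) = +0.195180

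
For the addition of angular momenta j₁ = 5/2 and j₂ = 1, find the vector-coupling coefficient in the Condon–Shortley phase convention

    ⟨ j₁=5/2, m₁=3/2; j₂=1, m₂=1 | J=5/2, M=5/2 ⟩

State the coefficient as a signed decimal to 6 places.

-0.534522  (= −√(2/7))

√[6·1!4!1!/7! · 4!1!2!0!5!0!] = √(1152/7)
  +(−1)^1/∏(1,0,0,1,4,0)! = -1/24  (running -1/24)
⟨..|..⟩ = √(1152/7)·(-1/24) = -0.534522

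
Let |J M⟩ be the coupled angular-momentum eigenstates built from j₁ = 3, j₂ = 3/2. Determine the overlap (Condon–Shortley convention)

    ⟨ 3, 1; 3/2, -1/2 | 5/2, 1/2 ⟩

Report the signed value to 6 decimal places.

j₁+j₂−J=2  J+j₁−j₂=4  J−j₁+j₂=1  j₁+j₂+J+1=8
(j₁±m₁, j₂±m₂, J±M) = (4,2,1,2,3,2)
P² = 288/35
sum k=0..1:
  [0] +1/8 = 1/8
  [1] −1/6 = -1/6
S = -1/24
C² = P²·S² = 1/70 ; C = -0.119523

−√(1/70) = -0.119523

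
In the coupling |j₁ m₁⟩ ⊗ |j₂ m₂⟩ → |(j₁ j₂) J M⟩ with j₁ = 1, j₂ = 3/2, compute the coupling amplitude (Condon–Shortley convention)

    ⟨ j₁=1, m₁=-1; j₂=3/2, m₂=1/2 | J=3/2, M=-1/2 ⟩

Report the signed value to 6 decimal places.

−√(8/15) = -0.730297

√[4·1!1!2!/5! · 0!2!2!1!1!2!] = √(8/15)
  +(−1)^1/∏(1,0,1,1,0,1)! = -1  (running -1)
⟨..|..⟩ = √(8/15)·(-1) = -0.730297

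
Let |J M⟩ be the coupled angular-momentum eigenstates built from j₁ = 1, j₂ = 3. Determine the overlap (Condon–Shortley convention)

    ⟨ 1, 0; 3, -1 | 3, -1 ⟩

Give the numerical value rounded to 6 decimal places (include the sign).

+0.288675

√[7·1!1!5!/8! · 1!1!2!4!2!4!] = √(48)
  +(−1)^0/∏(0,1,1,2,0,3)! = 1/12  (running 1/12)
  +(−1)^1/∏(1,0,0,1,1,4)! = -1/24  (running 1/24)
⟨..|..⟩ = √(48)·(1/24) = +0.288675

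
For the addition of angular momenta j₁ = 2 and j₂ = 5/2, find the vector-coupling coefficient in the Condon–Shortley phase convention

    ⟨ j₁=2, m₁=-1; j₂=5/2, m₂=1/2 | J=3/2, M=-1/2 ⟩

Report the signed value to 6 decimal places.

+0.487950

triangle: 3!×1!×2!/7! = 12/5040
(j±m)!: 1!×3!×3!×2!×1!×2! = 144
prefactor² = (2J+1)×Δ×N² = 48/35
  k=2: +1/(2!×1!×1!×1!×0!×1!) = 1/2
  k=3: −1/(3!×0!×0!×0!×1!×2!) = -1/12
Σ = 5/12  ⇒  CG² = 48/35×5/12² = 5/21
CG = +√(5/21) = +0.487950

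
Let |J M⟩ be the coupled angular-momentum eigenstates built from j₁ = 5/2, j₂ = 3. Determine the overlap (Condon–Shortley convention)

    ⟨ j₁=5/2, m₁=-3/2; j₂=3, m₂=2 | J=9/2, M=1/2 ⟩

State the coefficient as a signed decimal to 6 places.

−√(361/1386) ≈ -0.510355

√[10·1!4!5!/11! · 1!4!5!1!5!4!] = √(460800/77)
  +(−1)^0/∏(0,1,4,5,0,0)! = 1/2880  (running 1/2880)
  +(−1)^1/∏(1,0,3,4,1,1)! = -1/144  (running -19/2880)
⟨..|..⟩ = √(460800/77)·(-19/2880) = -0.510355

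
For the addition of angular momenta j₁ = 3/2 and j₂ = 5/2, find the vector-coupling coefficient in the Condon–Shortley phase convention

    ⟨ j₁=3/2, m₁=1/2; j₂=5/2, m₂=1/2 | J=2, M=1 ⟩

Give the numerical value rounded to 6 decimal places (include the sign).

√[5·2!1!3!/7! · 2!1!3!2!3!1!] = √(12/7)
  +(−1)^0/∏(0,2,1,3,0,0)! = 1/12  (running 1/12)
  +(−1)^1/∏(1,1,0,2,1,1)! = -1/2  (running -5/12)
⟨..|..⟩ = √(12/7)·(-5/12) = -0.545545

-0.545545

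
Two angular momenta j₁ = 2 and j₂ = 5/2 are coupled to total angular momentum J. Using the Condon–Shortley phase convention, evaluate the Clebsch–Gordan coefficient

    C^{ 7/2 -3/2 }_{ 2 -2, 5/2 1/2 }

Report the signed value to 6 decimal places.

−√(8/21) = -0.617213

j₁+j₂−J=1  J+j₁−j₂=3  J−j₁+j₂=4  j₁+j₂+J+1=9
(j₁±m₁, j₂±m₂, J±M) = (0,4,3,2,2,5)
P² = 1536/7
sum k=1..1:
  [1] −1/24 = -1/24
S = -1/24
C² = P²·S² = 8/21 ; C = -0.617213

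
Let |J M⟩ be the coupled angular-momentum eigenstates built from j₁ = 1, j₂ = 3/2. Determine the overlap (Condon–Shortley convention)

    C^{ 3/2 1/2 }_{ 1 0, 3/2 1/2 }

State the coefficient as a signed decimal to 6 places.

−√(1/15) = -0.258199

triangle: 1!·1!·2!/5! = 2/120
(j±m)!: 1!·1!·2!·1!·2!·1! = 4
prefactor² = (2J+1)·Δ·N² = 4/15
  k=0: +1/(0!·1!·1!·2!·0!·0!) = 1/2
  k=1: −1/(1!·0!·0!·1!·1!·1!) = -1
Σ = -1/2  ⇒  CG² = 4/15·(-1/2)² = 1/15
CG = −√(1/15) = -0.258199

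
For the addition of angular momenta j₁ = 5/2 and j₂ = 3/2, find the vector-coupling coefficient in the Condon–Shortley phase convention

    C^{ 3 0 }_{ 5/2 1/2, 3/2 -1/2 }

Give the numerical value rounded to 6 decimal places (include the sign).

+0.447214  (= +√(1/5))

√[7·1!4!2!/8! · 3!2!1!2!3!3!] = √(36/5)
  +(−1)^0/∏(0,1,2,1,2,1)! = 1/4  (running 1/4)
  +(−1)^1/∏(1,0,1,0,3,2)! = -1/12  (running 1/6)
⟨..|..⟩ = √(36/5)·(1/6) = +0.447214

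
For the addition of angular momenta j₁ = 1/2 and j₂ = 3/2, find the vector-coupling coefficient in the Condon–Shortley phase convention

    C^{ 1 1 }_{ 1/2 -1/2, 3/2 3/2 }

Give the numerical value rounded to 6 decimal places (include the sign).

−√(3/4) ≈ -0.866025

triangle: 1!×0!×2!/4! = 2/24
(j±m)!: 0!×1!×3!×0!×2!×0! = 12
prefactor² = (2J+1)×Δ×N² = 3
  k=1: −1/(1!×0!×0!×2!×0!×0!) = -1/2
Σ = -1/2  ⇒  CG² = 3×(-1/2)² = 3/4
CG = −√(3/4) = -0.866025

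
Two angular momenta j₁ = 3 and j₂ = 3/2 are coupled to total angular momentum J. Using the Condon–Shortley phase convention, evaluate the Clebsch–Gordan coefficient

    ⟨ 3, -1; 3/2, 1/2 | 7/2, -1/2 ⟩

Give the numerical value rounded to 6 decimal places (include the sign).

triangle: 1!*5!*2!/9! = 240/362880
(j±m)!: 2!*4!*2!*1!*3!*4! = 13824
prefactor² = (2J+1)*Δ*N² = 512/7
  k=0: +1/(0!*1!*4!*2!*1!*0!) = 1/48
  k=1: −1/(1!*0!*3!*1!*2!*1!) = -1/12
Σ = -1/16  ⇒  CG² = 512/7*(-1/16)² = 2/7
CG = −√(2/7) = -0.534522

-0.534522  (= −√(2/7))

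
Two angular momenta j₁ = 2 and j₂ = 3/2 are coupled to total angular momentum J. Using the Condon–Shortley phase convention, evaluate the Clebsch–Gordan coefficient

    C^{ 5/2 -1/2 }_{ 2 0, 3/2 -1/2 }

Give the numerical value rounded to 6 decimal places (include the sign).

j₁+j₂−J=1  J+j₁−j₂=3  J−j₁+j₂=2  j₁+j₂+J+1=7
(j₁±m₁, j₂±m₂, J±M) = (2,2,1,2,2,3)
P² = 48/35
sum k=0..1:
  [0] +1/2 = 1/2
  [1] −1/4 = -1/4
S = 1/4
C² = P²·S² = 3/35 ; C = +0.292770

+√(3/35) = +0.292770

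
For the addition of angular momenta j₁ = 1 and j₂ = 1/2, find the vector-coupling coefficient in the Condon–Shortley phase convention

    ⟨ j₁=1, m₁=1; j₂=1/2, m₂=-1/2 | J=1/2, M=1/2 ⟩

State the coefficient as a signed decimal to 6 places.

+√(2/3) ≈ +0.816497

j₁+j₂−J=1  J+j₁−j₂=1  J−j₁+j₂=0  j₁+j₂+J+1=3
(j₁±m₁, j₂±m₂, J±M) = (2,0,0,1,1,0)
P² = 2/3
sum k=0..0:
  [0] +1/1 = 1
S = 1
C² = P²·S² = 2/3 ; C = +0.816497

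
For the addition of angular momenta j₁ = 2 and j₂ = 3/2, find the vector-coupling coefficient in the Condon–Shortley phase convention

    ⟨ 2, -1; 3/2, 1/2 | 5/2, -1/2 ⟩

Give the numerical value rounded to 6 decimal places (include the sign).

j₁+j₂−J=1  J+j₁−j₂=3  J−j₁+j₂=2  j₁+j₂+J+1=7
(j₁±m₁, j₂±m₂, J±M) = (1,3,2,1,2,3)
P² = 72/35
sum k=0..1:
  [0] +1/12 = 1/12
  [1] −1/2 = -1/2
S = -5/12
C² = P²·S² = 5/14 ; C = -0.597614

-0.597614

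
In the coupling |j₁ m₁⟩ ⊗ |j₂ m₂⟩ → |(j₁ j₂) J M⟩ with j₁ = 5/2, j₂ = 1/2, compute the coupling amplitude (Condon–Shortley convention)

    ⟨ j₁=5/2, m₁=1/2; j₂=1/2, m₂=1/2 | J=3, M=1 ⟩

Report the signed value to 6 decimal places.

+√(2/3) = +0.816497

√[7·0!5!1!/7! · 3!2!1!0!4!2!] = √(96)
  +(−1)^0/∏(0,0,2,1,3,0)! = 1/12  (running 1/12)
⟨..|..⟩ = √(96)·(1/12) = +0.816497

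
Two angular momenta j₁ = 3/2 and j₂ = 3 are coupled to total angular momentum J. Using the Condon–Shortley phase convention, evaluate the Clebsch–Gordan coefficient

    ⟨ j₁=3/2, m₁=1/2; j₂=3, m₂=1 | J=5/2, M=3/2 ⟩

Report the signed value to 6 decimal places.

√[6·2!1!4!/8! · 2!1!4!2!4!1!] = √(576/35)
  +(−1)^0/∏(0,2,1,4,0,0)! = 1/48  (running 1/48)
  +(−1)^1/∏(1,1,0,3,1,1)! = -1/6  (running -7/48)
⟨..|..⟩ = √(576/35)·(-7/48) = -0.591608

−√(7/20) ≈ -0.591608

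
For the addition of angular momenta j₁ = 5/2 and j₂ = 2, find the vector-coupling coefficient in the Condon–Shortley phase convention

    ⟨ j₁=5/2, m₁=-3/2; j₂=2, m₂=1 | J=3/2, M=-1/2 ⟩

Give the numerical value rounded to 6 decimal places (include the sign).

j₁+j₂−J=3  J+j₁−j₂=2  J−j₁+j₂=1  j₁+j₂+J+1=7
(j₁±m₁, j₂±m₂, J±M) = (1,4,3,1,1,2)
P² = 96/35
sum k=2..3:
  [2] +1/4 = 1/4
  [3] −1/6 = -1/6
S = 1/12
C² = P²·S² = 2/105 ; C = +0.138013

+0.138013  (= +√(2/105))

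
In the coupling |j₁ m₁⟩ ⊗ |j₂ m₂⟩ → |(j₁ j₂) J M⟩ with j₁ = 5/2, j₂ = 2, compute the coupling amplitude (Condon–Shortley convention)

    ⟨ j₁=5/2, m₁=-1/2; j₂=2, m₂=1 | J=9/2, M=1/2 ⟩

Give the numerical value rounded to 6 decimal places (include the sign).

+√(20/63) = +0.563436

j₁+j₂−J=0  J+j₁−j₂=5  J−j₁+j₂=4  j₁+j₂+J+1=10
(j₁±m₁, j₂±m₂, J±M) = (2,3,3,1,5,4)
P² = 11520/7
sum k=0..0:
  [0] +1/72 = 1/72
S = 1/72
C² = P²·S² = 20/63 ; C = +0.563436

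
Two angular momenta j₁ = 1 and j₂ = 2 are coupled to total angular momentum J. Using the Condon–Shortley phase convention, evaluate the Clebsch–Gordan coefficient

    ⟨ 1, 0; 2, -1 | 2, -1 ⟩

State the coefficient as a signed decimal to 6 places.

j₁+j₂−J=1  J+j₁−j₂=1  J−j₁+j₂=3  j₁+j₂+J+1=6
(j₁±m₁, j₂±m₂, J±M) = (1,1,1,3,1,3)
P² = 3/2
sum k=0..1:
  [0] +1/2 = 1/2
  [1] −1/6 = -1/6
S = 1/3
C² = P²·S² = 1/6 ; C = +0.408248

+0.408248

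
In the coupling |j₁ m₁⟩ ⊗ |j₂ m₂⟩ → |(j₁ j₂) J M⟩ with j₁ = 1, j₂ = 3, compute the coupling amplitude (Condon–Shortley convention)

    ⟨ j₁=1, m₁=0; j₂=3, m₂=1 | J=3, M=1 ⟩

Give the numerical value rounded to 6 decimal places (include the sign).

−√(1/12) ≈ -0.288675

√[7·1!1!5!/8! · 1!1!4!2!4!2!] = √(48)
  +(−1)^0/∏(0,1,1,4,0,1)! = 1/24  (running 1/24)
  +(−1)^1/∏(1,0,0,3,1,2)! = -1/12  (running -1/24)
⟨..|..⟩ = √(48)·(-1/24) = -0.288675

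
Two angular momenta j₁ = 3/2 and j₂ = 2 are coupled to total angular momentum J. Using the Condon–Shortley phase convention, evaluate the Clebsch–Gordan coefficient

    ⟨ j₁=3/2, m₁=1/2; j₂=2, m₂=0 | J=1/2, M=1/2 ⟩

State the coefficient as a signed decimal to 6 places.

-0.447214

j₁+j₂−J=3  J+j₁−j₂=0  J−j₁+j₂=1  j₁+j₂+J+1=5
(j₁±m₁, j₂±m₂, J±M) = (2,1,2,2,1,0)
P² = 4/5
sum k=1..1:
  [1] −1/2 = -1/2
S = -1/2
C² = P²·S² = 1/5 ; C = -0.447214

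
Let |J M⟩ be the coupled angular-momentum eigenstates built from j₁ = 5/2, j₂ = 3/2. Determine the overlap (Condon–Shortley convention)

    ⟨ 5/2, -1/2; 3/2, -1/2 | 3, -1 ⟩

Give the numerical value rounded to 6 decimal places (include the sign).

+√(1/60) ≈ +0.129099

j₁+j₂−J=1  J+j₁−j₂=4  J−j₁+j₂=2  j₁+j₂+J+1=8
(j₁±m₁, j₂±m₂, J±M) = (2,3,1,2,2,4)
P² = 48/5
sum k=0..1:
  [0] +1/6 = 1/6
  [1] −1/8 = -1/8
S = 1/24
C² = P²·S² = 1/60 ; C = +0.129099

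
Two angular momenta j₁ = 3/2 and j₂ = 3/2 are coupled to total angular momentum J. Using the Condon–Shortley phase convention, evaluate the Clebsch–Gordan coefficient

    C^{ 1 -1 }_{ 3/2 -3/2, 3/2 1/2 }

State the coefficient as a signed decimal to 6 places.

j₁+j₂−J=2  J+j₁−j₂=1  J−j₁+j₂=1  j₁+j₂+J+1=5
(j₁±m₁, j₂±m₂, J±M) = (0,3,2,1,0,2)
P² = 6/5
sum k=2..2:
  [2] +1/2 = 1/2
S = 1/2
C² = P²·S² = 3/10 ; C = +0.547723

+0.547723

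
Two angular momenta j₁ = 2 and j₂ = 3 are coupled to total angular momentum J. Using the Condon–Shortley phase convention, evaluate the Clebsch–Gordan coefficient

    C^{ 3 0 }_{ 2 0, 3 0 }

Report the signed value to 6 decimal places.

j₁+j₂−J=2  J+j₁−j₂=2  J−j₁+j₂=4  j₁+j₂+J+1=9
(j₁±m₁, j₂±m₂, J±M) = (2,2,3,3,3,3)
P² = 48/5
sum k=0..2:
  [0] +1/24 = 1/24
  [1] −1/4 = -1/4
  [2] +1/24 = 1/24
S = -1/6
C² = P²·S² = 4/15 ; C = -0.516398

−√(4/15) ≈ -0.516398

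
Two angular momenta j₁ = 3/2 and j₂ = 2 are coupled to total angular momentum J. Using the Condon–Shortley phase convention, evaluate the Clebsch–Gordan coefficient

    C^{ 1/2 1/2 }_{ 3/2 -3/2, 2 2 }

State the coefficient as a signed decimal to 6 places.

-0.632456

j₁+j₂−J=3  J+j₁−j₂=0  J−j₁+j₂=1  j₁+j₂+J+1=5
(j₁±m₁, j₂±m₂, J±M) = (0,3,4,0,1,0)
P² = 72/5
sum k=3..3:
  [3] −1/6 = -1/6
S = -1/6
C² = P²·S² = 2/5 ; C = -0.632456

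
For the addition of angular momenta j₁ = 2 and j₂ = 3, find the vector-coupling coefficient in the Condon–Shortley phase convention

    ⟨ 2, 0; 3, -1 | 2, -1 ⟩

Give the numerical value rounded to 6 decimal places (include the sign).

j₁+j₂−J=3  J+j₁−j₂=1  J−j₁+j₂=3  j₁+j₂+J+1=8
(j₁±m₁, j₂±m₂, J±M) = (2,2,2,4,1,3)
P² = 36/7
sum k=1..2:
  [1] −1/4 = -1/4
  [2] +1/12 = 1/12
S = -1/6
C² = P²·S² = 1/7 ; C = -0.377964

-0.377964  (= −√(1/7))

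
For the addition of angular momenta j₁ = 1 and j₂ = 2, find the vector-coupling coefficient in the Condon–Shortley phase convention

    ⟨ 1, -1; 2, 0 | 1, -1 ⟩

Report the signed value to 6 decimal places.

j₁+j₂−J=2  J+j₁−j₂=0  J−j₁+j₂=2  j₁+j₂+J+1=5
(j₁±m₁, j₂±m₂, J±M) = (0,2,2,2,0,2)
P² = 8/5
sum k=2..2:
  [2] +1/4 = 1/4
S = 1/4
C² = P²·S² = 1/10 ; C = +0.316228

+0.316228  (= +√(1/10))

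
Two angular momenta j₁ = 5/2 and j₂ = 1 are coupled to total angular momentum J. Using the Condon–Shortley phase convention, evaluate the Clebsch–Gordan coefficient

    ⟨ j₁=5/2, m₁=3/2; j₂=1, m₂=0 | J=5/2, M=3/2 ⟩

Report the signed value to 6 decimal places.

+0.507093  (= +√(9/35))

√[6·1!4!1!/7! · 4!1!1!1!4!1!] = √(576/35)
  +(−1)^0/∏(0,1,1,1,3,0)! = 1/6  (running 1/6)
  +(−1)^1/∏(1,0,0,0,4,1)! = -1/24  (running 1/8)
⟨..|..⟩ = √(576/35)·(1/8) = +0.507093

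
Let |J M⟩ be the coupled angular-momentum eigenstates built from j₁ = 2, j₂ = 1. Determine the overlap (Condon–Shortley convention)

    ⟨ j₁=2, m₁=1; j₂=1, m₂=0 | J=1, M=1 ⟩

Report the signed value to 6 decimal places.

j₁+j₂−J=2  J+j₁−j₂=2  J−j₁+j₂=0  j₁+j₂+J+1=5
(j₁±m₁, j₂±m₂, J±M) = (3,1,1,1,2,0)
P² = 6/5
sum k=1..1:
  [1] −1/2 = -1/2
S = -1/2
C² = P²·S² = 3/10 ; C = -0.547723

-0.547723  (= −√(3/10))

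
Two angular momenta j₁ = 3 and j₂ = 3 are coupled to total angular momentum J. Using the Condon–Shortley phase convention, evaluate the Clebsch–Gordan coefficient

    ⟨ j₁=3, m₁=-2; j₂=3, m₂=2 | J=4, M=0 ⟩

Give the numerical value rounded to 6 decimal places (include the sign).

j₁+j₂−J=2  J+j₁−j₂=4  J−j₁+j₂=4  j₁+j₂+J+1=11
(j₁±m₁, j₂±m₂, J±M) = (1,5,5,1,4,4)
P² = 165888/77
sum k=1..2:
  [1] −1/576 = -1/576
  [2] +1/72 = 1/72
S = 7/576
C² = P²·S² = 7/22 ; C = +0.564076

+√(7/22) ≈ +0.564076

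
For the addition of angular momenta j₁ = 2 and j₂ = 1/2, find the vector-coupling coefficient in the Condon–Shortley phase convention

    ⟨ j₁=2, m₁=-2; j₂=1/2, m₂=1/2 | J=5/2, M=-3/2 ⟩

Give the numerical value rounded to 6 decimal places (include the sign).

+0.447214

triangle: 0!*4!*1!/6! = 24/720
(j±m)!: 0!*4!*1!*0!*1!*4! = 576
prefactor² = (2J+1)*Δ*N² = 576/5
  k=0: +1/(0!*0!*4!*1!*0!*0!) = 1/24
Σ = 1/24  ⇒  CG² = 576/5*1/24² = 1/5
CG = +√(1/5) = +0.447214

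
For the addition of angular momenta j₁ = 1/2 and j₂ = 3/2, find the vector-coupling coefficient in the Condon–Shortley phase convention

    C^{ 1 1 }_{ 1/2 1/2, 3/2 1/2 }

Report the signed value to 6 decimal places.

+0.500000

j₁+j₂−J=1  J+j₁−j₂=0  J−j₁+j₂=2  j₁+j₂+J+1=4
(j₁±m₁, j₂±m₂, J±M) = (1,0,2,1,2,0)
P² = 1
sum k=0..0:
  [0] +1/2 = 1/2
S = 1/2
C² = P²·S² = 1/4 ; C = +0.500000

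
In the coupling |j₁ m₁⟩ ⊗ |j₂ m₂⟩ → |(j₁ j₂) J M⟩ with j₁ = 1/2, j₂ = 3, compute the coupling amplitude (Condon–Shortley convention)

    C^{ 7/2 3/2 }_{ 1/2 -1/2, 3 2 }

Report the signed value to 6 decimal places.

+√(2/7) ≈ +0.534522

j₁+j₂−J=0  J+j₁−j₂=1  J−j₁+j₂=6  j₁+j₂+J+1=8
(j₁±m₁, j₂±m₂, J±M) = (0,1,5,1,5,2)
P² = 28800/7
sum k=0..0:
  [0] +1/120 = 1/120
S = 1/120
C² = P²·S² = 2/7 ; C = +0.534522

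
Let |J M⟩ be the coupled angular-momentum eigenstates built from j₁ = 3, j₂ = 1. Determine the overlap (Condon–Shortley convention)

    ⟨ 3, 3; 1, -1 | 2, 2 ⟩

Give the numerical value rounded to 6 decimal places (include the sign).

+√(5/7) = +0.845154

j₁+j₂−J=2  J+j₁−j₂=4  J−j₁+j₂=0  j₁+j₂+J+1=7
(j₁±m₁, j₂±m₂, J±M) = (6,0,0,2,4,0)
P² = 11520/7
sum k=0..0:
  [0] +1/48 = 1/48
S = 1/48
C² = P²·S² = 5/7 ; C = +0.845154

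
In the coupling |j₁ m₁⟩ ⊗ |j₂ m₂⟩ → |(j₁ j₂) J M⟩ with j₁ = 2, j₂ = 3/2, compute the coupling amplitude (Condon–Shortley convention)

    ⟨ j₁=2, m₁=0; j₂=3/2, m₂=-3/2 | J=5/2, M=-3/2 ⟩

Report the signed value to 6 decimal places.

+√(18/35) = +0.717137

√[6·1!3!2!/7! · 2!2!0!3!1!4!] = √(288/35)
  +(−1)^0/∏(0,1,2,0,1,2)! = 1/4  (running 1/4)
⟨..|..⟩ = √(288/35)·(1/4) = +0.717137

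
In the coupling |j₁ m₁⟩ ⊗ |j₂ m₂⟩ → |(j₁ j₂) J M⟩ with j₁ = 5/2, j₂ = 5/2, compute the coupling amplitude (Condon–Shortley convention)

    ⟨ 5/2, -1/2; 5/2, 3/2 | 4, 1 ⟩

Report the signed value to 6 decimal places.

j₁+j₂−J=1  J+j₁−j₂=4  J−j₁+j₂=4  j₁+j₂+J+1=10
(j₁±m₁, j₂±m₂, J±M) = (2,3,4,1,5,3)
P² = 10368/35
sum k=0..1:
  [0] +1/144 = 1/144
  [1] −1/24 = -1/24
S = -5/144
C² = P²·S² = 5/14 ; C = -0.597614

−√(5/14) = -0.597614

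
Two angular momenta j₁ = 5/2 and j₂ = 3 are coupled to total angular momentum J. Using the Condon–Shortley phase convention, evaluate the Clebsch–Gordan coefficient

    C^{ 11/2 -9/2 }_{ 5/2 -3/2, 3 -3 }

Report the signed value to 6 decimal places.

j₁+j₂−J=0  J+j₁−j₂=5  J−j₁+j₂=6  j₁+j₂+J+1=12
(j₁±m₁, j₂±m₂, J±M) = (1,4,0,6,1,10)
P² = 1492992000/11
sum k=0..0:
  [0] +1/17280 = 1/17280
S = 1/17280
C² = P²·S² = 5/11 ; C = +0.674200

+0.674200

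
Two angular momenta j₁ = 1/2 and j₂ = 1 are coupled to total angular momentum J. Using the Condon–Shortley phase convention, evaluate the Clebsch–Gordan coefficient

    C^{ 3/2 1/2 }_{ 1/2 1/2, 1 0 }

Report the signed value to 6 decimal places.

+0.816497  (= +√(2/3))

triangle: 0!·1!·2!/4! = 2/24
(j±m)!: 1!·0!·1!·1!·2!·1! = 2
prefactor² = (2J+1)·Δ·N² = 2/3
  k=0: +1/(0!·0!·0!·1!·1!·1!) = 1
Σ = 1  ⇒  CG² = 2/3·1² = 2/3
CG = +√(2/3) = +0.816497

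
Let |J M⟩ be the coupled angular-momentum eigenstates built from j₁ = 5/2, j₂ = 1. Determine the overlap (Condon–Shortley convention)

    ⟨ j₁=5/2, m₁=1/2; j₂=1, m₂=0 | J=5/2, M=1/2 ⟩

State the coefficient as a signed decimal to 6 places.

triangle: 1!*4!*1!/7! = 24/5040
(j±m)!: 3!*2!*1!*1!*3!*2! = 144
prefactor² = (2J+1)*Δ*N² = 144/35
  k=0: +1/(0!*1!*2!*1!*2!*0!) = 1/4
  k=1: −1/(1!*0!*1!*0!*3!*1!) = -1/6
Σ = 1/12  ⇒  CG² = 144/35*1/12² = 1/35
CG = +√(1/35) = +0.169031

+√(1/35) ≈ +0.169031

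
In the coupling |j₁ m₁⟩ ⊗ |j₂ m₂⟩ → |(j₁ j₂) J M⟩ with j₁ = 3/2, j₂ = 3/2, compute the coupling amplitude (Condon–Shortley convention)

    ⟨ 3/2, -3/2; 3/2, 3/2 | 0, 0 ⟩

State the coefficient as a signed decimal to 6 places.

triangle: 3!×0!×0!/4! = 6/24
(j±m)!: 0!×3!×3!×0!×0!×0! = 36
prefactor² = (2J+1)×Δ×N² = 9
  k=3: −1/(3!×0!×0!×0!×0!×0!) = -1/6
Σ = -1/6  ⇒  CG² = 9×(-1/6)² = 1/4
CG = −√(1/4) = -0.500000

-0.500000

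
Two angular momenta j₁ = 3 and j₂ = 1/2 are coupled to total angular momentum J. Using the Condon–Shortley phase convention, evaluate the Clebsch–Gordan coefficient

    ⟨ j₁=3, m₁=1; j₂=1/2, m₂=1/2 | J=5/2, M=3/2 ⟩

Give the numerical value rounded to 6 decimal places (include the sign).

−√(2/7) ≈ -0.534522

triangle: 1!*5!*0!/7! = 120/5040
(j±m)!: 4!*2!*1!*0!*4!*1! = 1152
prefactor² = (2J+1)*Δ*N² = 1152/7
  k=1: −1/(1!*0!*1!*0!*4!*0!) = -1/24
Σ = -1/24  ⇒  CG² = 1152/7*(-1/24)² = 2/7
CG = −√(2/7) = -0.534522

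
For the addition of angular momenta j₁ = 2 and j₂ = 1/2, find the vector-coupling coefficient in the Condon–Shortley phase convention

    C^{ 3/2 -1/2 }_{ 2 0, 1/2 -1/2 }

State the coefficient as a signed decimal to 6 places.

+√(2/5) ≈ +0.632456

triangle: 1!×3!×0!/5! = 6/120
(j±m)!: 2!×2!×0!×1!×1!×2! = 8
prefactor² = (2J+1)×Δ×N² = 8/5
  k=0: +1/(0!×1!×2!×0!×1!×0!) = 1/2
Σ = 1/2  ⇒  CG² = 8/5×1/2² = 2/5
CG = +√(2/5) = +0.632456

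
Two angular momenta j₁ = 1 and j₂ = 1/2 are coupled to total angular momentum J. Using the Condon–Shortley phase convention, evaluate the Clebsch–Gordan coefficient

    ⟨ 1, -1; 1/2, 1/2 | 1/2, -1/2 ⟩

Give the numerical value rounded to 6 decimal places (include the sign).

j₁+j₂−J=1  J+j₁−j₂=1  J−j₁+j₂=0  j₁+j₂+J+1=3
(j₁±m₁, j₂±m₂, J±M) = (0,2,1,0,0,1)
P² = 2/3
sum k=1..1:
  [1] −1/1 = -1
S = -1
C² = P²·S² = 2/3 ; C = -0.816497

-0.816497  (= −√(2/3))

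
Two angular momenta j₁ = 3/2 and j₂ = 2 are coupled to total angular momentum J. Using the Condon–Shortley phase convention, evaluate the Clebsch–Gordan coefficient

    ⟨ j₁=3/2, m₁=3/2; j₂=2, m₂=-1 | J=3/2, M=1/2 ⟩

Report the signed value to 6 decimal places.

triangle: 2!×1!×2!/6! = 4/720
(j±m)!: 3!×0!×1!×3!×2!×1! = 72
prefactor² = (2J+1)×Δ×N² = 8/5
  k=0: +1/(0!×2!×0!×1!×1!×1!) = 1/2
Σ = 1/2  ⇒  CG² = 8/5×1/2² = 2/5
CG = +√(2/5) = +0.632456

+√(2/5) = +0.632456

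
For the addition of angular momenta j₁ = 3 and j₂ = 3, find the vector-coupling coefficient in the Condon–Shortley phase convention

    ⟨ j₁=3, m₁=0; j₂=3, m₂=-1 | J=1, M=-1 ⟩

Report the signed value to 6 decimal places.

triangle: 5!·1!·1!/8! = 120/40320
(j±m)!: 3!·3!·2!·4!·0!·2! = 3456
prefactor² = (2J+1)·Δ·N² = 216/7
  k=2: +1/(2!·3!·1!·0!·0!·1!) = 1/12
Σ = 1/12  ⇒  CG² = 216/7·1/12² = 3/14
CG = +√(3/14) = +0.462910

+0.462910  (= +√(3/14))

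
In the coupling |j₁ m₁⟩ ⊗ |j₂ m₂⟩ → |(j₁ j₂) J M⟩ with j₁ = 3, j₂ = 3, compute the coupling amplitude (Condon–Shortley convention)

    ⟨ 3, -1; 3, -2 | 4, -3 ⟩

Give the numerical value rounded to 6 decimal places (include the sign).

j₁+j₂−J=2  J+j₁−j₂=4  J−j₁+j₂=4  j₁+j₂+J+1=11
(j₁±m₁, j₂±m₂, J±M) = (2,4,1,5,1,7)
P² = 82944/11
sum k=0..1:
  [0] +1/288 = 1/288
  [1] −1/144 = -1/144
S = -1/288
C² = P²·S² = 1/11 ; C = -0.301511

-0.301511  (= −√(1/11))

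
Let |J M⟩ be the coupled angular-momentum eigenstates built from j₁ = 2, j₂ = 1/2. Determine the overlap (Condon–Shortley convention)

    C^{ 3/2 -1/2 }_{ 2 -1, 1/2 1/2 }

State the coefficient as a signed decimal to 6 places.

triangle: 1!*3!*0!/5! = 6/120
(j±m)!: 1!*3!*1!*0!*1!*2! = 12
prefactor² = (2J+1)*Δ*N² = 12/5
  k=1: −1/(1!*0!*2!*0!*1!*0!) = -1/2
Σ = -1/2  ⇒  CG² = 12/5*(-1/2)² = 3/5
CG = −√(3/5) = -0.774597

-0.774597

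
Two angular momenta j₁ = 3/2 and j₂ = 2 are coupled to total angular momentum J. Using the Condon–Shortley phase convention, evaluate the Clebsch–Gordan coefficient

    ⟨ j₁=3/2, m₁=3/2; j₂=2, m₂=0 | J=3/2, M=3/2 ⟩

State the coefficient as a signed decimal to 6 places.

j₁+j₂−J=2  J+j₁−j₂=1  J−j₁+j₂=2  j₁+j₂+J+1=6
(j₁±m₁, j₂±m₂, J±M) = (3,0,2,2,3,0)
P² = 16/5
sum k=0..0:
  [0] +1/4 = 1/4
S = 1/4
C² = P²·S² = 1/5 ; C = +0.447214

+0.447214  (= +√(1/5))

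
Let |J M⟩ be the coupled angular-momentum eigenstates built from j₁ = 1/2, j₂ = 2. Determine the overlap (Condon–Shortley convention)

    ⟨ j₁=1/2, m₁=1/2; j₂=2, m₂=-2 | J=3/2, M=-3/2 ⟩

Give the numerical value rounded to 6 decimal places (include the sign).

+0.894427

triangle: 1!·0!·3!/5! = 6/120
(j±m)!: 1!·0!·0!·4!·0!·3! = 144
prefactor² = (2J+1)·Δ·N² = 144/5
  k=0: +1/(0!·1!·0!·0!·0!·3!) = 1/6
Σ = 1/6  ⇒  CG² = 144/5·1/6² = 4/5
CG = +√(4/5) = +0.894427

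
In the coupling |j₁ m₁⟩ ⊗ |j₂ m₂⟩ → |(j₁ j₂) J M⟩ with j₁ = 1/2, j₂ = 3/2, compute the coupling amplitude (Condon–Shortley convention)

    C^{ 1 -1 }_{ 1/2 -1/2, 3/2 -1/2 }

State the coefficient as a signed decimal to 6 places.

−√(1/4) ≈ -0.500000

triangle: 1!*0!*2!/4! = 2/24
(j±m)!: 0!*1!*1!*2!*0!*2! = 4
prefactor² = (2J+1)*Δ*N² = 1
  k=1: −1/(1!*0!*0!*0!*0!*2!) = -1/2
Σ = -1/2  ⇒  CG² = 1*(-1/2)² = 1/4
CG = −√(1/4) = -0.500000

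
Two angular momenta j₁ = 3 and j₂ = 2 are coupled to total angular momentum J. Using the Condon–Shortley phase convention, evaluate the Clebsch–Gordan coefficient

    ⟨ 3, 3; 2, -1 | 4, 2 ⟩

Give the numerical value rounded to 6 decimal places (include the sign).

+0.439155  (= +√(27/140))

√[9·1!5!3!/10! · 6!0!1!3!6!2!] = √(77760/7)
  +(−1)^0/∏(0,1,0,1,5,2)! = 1/240  (running 1/240)
⟨..|..⟩ = √(77760/7)·(1/240) = +0.439155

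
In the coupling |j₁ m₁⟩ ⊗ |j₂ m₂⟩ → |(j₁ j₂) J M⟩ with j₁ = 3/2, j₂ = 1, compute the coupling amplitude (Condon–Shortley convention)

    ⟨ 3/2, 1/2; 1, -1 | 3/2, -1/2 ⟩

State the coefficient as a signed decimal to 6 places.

j₁+j₂−J=1  J+j₁−j₂=2  J−j₁+j₂=1  j₁+j₂+J+1=5
(j₁±m₁, j₂±m₂, J±M) = (2,1,0,2,1,2)
P² = 8/15
sum k=0..0:
  [0] +1/1 = 1
S = 1
C² = P²·S² = 8/15 ; C = +0.730297

+0.730297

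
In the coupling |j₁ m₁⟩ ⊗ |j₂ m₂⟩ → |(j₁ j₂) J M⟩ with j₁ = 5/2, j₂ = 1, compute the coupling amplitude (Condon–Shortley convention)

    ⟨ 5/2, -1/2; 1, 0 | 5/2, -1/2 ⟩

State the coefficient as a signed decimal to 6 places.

−√(1/35) ≈ -0.169031

√[6·1!4!1!/7! · 2!3!1!1!2!3!] = √(144/35)
  +(−1)^0/∏(0,1,3,1,1,0)! = 1/6  (running 1/6)
  +(−1)^1/∏(1,0,2,0,2,1)! = -1/4  (running -1/12)
⟨..|..⟩ = √(144/35)·(-1/12) = -0.169031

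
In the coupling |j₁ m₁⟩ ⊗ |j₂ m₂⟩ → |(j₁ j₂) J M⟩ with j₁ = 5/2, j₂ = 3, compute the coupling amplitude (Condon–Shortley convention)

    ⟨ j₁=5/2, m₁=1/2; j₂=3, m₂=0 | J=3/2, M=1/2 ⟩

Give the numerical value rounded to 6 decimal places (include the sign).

+0.338062  (= +√(4/35))

√[4·4!1!2!/8! · 3!2!3!3!2!1!] = √(144/35)
  +(−1)^1/∏(1,3,1,2,0,0)! = -1/12  (running -1/12)
  +(−1)^2/∏(2,2,0,1,1,1)! = 1/4  (running 1/6)
⟨..|..⟩ = √(144/35)·(1/6) = +0.338062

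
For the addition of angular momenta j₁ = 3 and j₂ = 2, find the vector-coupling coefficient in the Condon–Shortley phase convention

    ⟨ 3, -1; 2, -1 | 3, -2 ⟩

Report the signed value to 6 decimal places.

-0.500000  (= −√(1/4))

√[7·2!4!2!/9! · 2!4!1!3!1!5!] = √(64)
  +(−1)^0/∏(0,2,4,1,0,1)! = 1/48  (running 1/48)
  +(−1)^1/∏(1,1,3,0,1,2)! = -1/12  (running -1/16)
⟨..|..⟩ = √(64)·(-1/16) = -0.500000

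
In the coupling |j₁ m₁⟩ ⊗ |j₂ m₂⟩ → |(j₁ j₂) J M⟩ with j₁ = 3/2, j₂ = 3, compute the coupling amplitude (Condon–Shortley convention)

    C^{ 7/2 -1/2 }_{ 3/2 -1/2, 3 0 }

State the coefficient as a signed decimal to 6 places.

-0.308607

√[8·1!2!5!/9! · 1!2!3!3!3!4!] = √(384/7)
  +(−1)^0/∏(0,1,2,3,0,2)! = 1/24  (running 1/24)
  +(−1)^1/∏(1,0,1,2,1,3)! = -1/12  (running -1/24)
⟨..|..⟩ = √(384/7)·(-1/24) = -0.308607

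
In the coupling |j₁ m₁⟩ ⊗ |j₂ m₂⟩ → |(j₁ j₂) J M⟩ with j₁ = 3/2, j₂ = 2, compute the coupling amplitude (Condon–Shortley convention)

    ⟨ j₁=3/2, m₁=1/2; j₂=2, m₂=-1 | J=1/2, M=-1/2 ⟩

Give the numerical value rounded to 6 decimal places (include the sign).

√[2·3!0!1!/5! · 2!1!1!3!0!1!] = √(6/5)
  +(−1)^1/∏(1,2,0,0,0,1)! = -1/2  (running -1/2)
⟨..|..⟩ = √(6/5)·(-1/2) = -0.547723

-0.547723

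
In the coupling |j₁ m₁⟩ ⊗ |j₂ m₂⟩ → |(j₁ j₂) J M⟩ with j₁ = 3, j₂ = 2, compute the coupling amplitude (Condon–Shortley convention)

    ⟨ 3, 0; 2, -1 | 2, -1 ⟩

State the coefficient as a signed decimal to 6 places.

j₁+j₂−J=3  J+j₁−j₂=3  J−j₁+j₂=1  j₁+j₂+J+1=8
(j₁±m₁, j₂±m₂, J±M) = (3,3,1,3,1,3)
P² = 81/14
sum k=0..1:
  [0] +1/36 = 1/36
  [1] −1/4 = -1/4
S = -2/9
C² = P²·S² = 2/7 ; C = -0.534522

-0.534522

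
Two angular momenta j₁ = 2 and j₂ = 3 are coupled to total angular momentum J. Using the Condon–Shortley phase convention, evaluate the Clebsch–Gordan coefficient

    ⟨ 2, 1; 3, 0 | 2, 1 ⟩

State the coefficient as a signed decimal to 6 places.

triangle: 3!·1!·3!/8! = 36/40320
(j±m)!: 3!·1!·3!·3!·3!·1! = 1296
prefactor² = (2J+1)·Δ·N² = 81/14
  k=0: +1/(0!·3!·1!·3!·0!·0!) = 1/36
  k=1: −1/(1!·2!·0!·2!·1!·1!) = -1/4
Σ = -2/9  ⇒  CG² = 81/14·(-2/9)² = 2/7
CG = −√(2/7) = -0.534522

−√(2/7) ≈ -0.534522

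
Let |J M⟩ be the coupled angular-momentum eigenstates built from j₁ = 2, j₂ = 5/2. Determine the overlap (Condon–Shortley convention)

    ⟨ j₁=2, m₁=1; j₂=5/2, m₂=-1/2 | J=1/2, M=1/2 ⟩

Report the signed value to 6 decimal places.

j₁+j₂−J=4  J+j₁−j₂=0  J−j₁+j₂=1  j₁+j₂+J+1=6
(j₁±m₁, j₂±m₂, J±M) = (3,1,2,3,1,0)
P² = 24/5
sum k=1..1:
  [1] −1/6 = -1/6
S = -1/6
C² = P²·S² = 2/15 ; C = -0.365148

−√(2/15) ≈ -0.365148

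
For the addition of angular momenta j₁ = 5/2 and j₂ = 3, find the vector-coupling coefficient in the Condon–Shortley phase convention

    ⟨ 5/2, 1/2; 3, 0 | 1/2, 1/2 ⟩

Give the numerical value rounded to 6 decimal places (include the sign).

triangle: 5!×0!×1!/7! = 120/5040
(j±m)!: 3!×2!×3!×3!×1!×0! = 432
prefactor² = (2J+1)×Δ×N² = 144/7
  k=2: +1/(2!×3!×0!×1!×0!×0!) = 1/12
Σ = 1/12  ⇒  CG² = 144/7×1/12² = 1/7
CG = +√(1/7) = +0.377964

+0.377964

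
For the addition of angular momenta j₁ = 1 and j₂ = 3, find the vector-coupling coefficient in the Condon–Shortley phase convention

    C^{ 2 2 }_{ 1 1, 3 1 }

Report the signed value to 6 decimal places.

√[5·2!0!4!/7! · 2!0!4!2!4!0!] = √(768/7)
  +(−1)^0/∏(0,2,0,4,0,0)! = 1/48  (running 1/48)
⟨..|..⟩ = √(768/7)·(1/48) = +0.218218

+0.218218  (= +√(1/21))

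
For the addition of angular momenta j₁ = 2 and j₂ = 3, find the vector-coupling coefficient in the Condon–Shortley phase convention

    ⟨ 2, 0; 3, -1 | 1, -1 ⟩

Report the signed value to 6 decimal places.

+0.414039  (= +√(6/35))

triangle: 4!·0!·2!/7! = 48/5040
(j±m)!: 2!·2!·2!·4!·0!·2! = 384
prefactor² = (2J+1)·Δ·N² = 384/35
  k=2: +1/(2!·2!·0!·0!·0!·2!) = 1/8
Σ = 1/8  ⇒  CG² = 384/35·1/8² = 6/35
CG = +√(6/35) = +0.414039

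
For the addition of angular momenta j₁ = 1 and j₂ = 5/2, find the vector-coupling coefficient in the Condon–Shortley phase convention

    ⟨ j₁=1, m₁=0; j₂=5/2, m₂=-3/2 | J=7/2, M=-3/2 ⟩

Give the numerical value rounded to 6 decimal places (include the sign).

+√(10/21) = +0.690066

j₁+j₂−J=0  J+j₁−j₂=2  J−j₁+j₂=5  j₁+j₂+J+1=8
(j₁±m₁, j₂±m₂, J±M) = (1,1,1,4,2,5)
P² = 1920/7
sum k=0..0:
  [0] +1/24 = 1/24
S = 1/24
C² = P²·S² = 10/21 ; C = +0.690066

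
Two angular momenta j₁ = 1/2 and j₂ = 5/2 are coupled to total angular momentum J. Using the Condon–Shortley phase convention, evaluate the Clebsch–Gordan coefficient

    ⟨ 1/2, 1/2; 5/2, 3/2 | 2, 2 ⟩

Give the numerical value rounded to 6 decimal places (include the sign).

j₁+j₂−J=1  J+j₁−j₂=0  J−j₁+j₂=4  j₁+j₂+J+1=6
(j₁±m₁, j₂±m₂, J±M) = (1,0,4,1,4,0)
P² = 96
sum k=0..0:
  [0] +1/24 = 1/24
S = 1/24
C² = P²·S² = 1/6 ; C = +0.408248

+√(1/6) = +0.408248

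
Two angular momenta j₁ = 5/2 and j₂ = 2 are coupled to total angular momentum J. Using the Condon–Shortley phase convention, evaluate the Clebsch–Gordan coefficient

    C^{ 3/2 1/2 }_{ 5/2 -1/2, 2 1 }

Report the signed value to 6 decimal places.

triangle: 3!·2!·1!/7! = 12/5040
(j±m)!: 2!·3!·3!·1!·2!·1! = 144
prefactor² = (2J+1)·Δ·N² = 48/35
  k=2: +1/(2!·1!·1!·1!·1!·0!) = 1/2
  k=3: −1/(3!·0!·0!·0!·2!·1!) = -1/12
Σ = 5/12  ⇒  CG² = 48/35·5/12² = 5/21
CG = +√(5/21) = +0.487950

+√(5/21) ≈ +0.487950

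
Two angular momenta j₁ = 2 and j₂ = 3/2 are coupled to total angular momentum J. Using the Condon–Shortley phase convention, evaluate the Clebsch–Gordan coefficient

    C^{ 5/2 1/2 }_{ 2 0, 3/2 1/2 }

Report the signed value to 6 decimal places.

−√(3/35) ≈ -0.292770

√[6·1!3!2!/7! · 2!2!2!1!3!2!] = √(48/35)
  +(−1)^0/∏(0,1,2,2,1,0)! = 1/4  (running 1/4)
  +(−1)^1/∏(1,0,1,1,2,1)! = -1/2  (running -1/4)
⟨..|..⟩ = √(48/35)·(-1/4) = -0.292770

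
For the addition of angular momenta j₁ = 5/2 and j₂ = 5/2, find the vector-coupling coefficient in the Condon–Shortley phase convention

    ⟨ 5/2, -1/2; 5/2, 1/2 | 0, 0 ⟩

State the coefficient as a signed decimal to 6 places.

−√(1/6) ≈ -0.408248

j₁+j₂−J=5  J+j₁−j₂=0  J−j₁+j₂=0  j₁+j₂+J+1=6
(j₁±m₁, j₂±m₂, J±M) = (2,3,3,2,0,0)
P² = 24
sum k=3..3:
  [3] −1/12 = -1/12
S = -1/12
C² = P²·S² = 1/6 ; C = -0.408248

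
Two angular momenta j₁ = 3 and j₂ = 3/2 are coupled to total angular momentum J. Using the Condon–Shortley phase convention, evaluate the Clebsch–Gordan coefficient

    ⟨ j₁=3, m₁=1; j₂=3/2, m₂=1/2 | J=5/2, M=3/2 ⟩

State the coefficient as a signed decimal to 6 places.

√[6·2!4!1!/8! · 4!2!2!1!4!1!] = √(576/35)
  +(−1)^1/∏(1,1,1,1,3,0)! = -1/6  (running -1/6)
  +(−1)^2/∏(2,0,0,0,4,1)! = 1/48  (running -7/48)
⟨..|..⟩ = √(576/35)·(-7/48) = -0.591608

-0.591608  (= −√(7/20))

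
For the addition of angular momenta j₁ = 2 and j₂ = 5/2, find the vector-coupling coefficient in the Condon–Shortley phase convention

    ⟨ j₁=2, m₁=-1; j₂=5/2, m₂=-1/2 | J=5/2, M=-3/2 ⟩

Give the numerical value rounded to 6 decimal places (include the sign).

−√(6/35) ≈ -0.414039

j₁+j₂−J=2  J+j₁−j₂=2  J−j₁+j₂=3  j₁+j₂+J+1=8
(j₁±m₁, j₂±m₂, J±M) = (1,3,2,3,1,4)
P² = 216/35
sum k=1..2:
  [1] −1/4 = -1/4
  [2] +1/12 = 1/12
S = -1/6
C² = P²·S² = 6/35 ; C = -0.414039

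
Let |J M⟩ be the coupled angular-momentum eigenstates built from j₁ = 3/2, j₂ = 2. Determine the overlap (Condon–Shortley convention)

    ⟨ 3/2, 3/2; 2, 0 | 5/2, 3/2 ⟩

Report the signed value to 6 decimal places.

+0.717137

j₁+j₂−J=1  J+j₁−j₂=2  J−j₁+j₂=3  j₁+j₂+J+1=7
(j₁±m₁, j₂±m₂, J±M) = (3,0,2,2,4,1)
P² = 288/35
sum k=0..0:
  [0] +1/4 = 1/4
S = 1/4
C² = P²·S² = 18/35 ; C = +0.717137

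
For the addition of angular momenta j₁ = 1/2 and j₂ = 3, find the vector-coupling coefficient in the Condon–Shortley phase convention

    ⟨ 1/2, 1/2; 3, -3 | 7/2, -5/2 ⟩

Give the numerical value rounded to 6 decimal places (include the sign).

+0.377964

√[8·0!1!6!/8! · 1!0!0!6!1!6!] = √(518400/7)
  +(−1)^0/∏(0,0,0,0,1,6)! = 1/720  (running 1/720)
⟨..|..⟩ = √(518400/7)·(1/720) = +0.377964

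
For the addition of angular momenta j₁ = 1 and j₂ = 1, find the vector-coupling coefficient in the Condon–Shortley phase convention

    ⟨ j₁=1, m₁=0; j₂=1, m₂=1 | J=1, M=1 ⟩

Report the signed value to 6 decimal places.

j₁+j₂−J=1  J+j₁−j₂=1  J−j₁+j₂=1  j₁+j₂+J+1=4
(j₁±m₁, j₂±m₂, J±M) = (1,1,2,0,2,0)
P² = 1/2
sum k=1..1:
  [1] −1/1 = -1
S = -1
C² = P²·S² = 1/2 ; C = -0.707107

-0.707107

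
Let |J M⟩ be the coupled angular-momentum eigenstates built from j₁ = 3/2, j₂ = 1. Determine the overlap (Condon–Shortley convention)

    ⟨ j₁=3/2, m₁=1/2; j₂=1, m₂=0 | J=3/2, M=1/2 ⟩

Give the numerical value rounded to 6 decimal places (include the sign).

j₁+j₂−J=1  J+j₁−j₂=2  J−j₁+j₂=1  j₁+j₂+J+1=5
(j₁±m₁, j₂±m₂, J±M) = (2,1,1,1,2,1)
P² = 4/15
sum k=0..1:
  [0] +1/1 = 1
  [1] −1/2 = -1/2
S = 1/2
C² = P²·S² = 1/15 ; C = +0.258199

+0.258199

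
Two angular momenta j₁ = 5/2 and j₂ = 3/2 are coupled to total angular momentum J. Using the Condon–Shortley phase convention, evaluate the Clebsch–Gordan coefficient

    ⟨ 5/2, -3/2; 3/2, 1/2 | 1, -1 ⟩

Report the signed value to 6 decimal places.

triangle: 3!·2!·0!/6! = 12/720
(j±m)!: 1!·4!·2!·1!·0!·2! = 96
prefactor² = (2J+1)·Δ·N² = 24/5
  k=2: +1/(2!·1!·2!·0!·0!·0!) = 1/4
Σ = 1/4  ⇒  CG² = 24/5·1/4² = 3/10
CG = +√(3/10) = +0.547723

+0.547723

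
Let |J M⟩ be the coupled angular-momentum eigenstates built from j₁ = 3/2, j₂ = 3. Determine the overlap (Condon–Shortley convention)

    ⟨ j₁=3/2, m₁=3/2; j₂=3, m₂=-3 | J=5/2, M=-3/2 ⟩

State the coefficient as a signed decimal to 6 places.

+√(9/28) ≈ +0.566947

√[6·2!1!4!/8! · 3!0!0!6!1!4!] = √(5184/7)
  +(−1)^0/∏(0,2,0,0,1,4)! = 1/48  (running 1/48)
⟨..|..⟩ = √(5184/7)·(1/48) = +0.566947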